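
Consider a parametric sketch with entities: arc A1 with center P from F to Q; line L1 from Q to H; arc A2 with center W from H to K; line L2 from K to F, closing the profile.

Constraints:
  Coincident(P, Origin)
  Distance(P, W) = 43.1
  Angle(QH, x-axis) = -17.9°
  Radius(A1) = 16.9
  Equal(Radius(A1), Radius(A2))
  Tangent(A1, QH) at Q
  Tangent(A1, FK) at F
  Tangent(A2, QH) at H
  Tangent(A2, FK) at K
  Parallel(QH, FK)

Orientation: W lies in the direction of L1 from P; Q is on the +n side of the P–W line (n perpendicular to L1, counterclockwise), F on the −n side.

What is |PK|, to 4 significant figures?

46.29

The slot axis is L1's direction at -17.9°, so u = (cos -17.9°, sin -17.9°) = (0.9516, -0.3074) and n = (−sin -17.9°, cos -17.9°) = (0.3074, 0.9516). P is at the origin and W lies 43.1 along u from P, so W = 43.1·u = (41.01, -13.25). Tangency of A1 to both parallel lines with radius 16.9 puts Q and F at P ± 16.9·n: Q = (5.194, 16.08), F = (-5.194, -16.08). Equal radii place H and K the same way about W: H = W + 16.9·n = (46.21, 2.835), K = W − 16.9·n = (35.82, -29.33). Then |PK| = |K − P| = 46.29.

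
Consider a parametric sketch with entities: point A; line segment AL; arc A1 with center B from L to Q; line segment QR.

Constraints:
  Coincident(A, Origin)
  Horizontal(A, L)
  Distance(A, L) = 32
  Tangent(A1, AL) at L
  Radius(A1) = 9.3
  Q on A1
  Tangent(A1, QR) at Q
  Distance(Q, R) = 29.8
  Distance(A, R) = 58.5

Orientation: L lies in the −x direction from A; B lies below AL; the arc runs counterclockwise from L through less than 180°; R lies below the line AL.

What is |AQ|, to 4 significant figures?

42.06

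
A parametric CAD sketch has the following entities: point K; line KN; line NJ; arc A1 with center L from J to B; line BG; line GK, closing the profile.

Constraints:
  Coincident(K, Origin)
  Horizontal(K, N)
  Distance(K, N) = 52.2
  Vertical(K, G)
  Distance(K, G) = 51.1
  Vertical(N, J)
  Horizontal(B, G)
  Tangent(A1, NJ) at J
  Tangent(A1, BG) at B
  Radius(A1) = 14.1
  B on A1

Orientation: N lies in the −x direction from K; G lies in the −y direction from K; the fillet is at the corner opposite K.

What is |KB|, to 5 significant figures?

63.740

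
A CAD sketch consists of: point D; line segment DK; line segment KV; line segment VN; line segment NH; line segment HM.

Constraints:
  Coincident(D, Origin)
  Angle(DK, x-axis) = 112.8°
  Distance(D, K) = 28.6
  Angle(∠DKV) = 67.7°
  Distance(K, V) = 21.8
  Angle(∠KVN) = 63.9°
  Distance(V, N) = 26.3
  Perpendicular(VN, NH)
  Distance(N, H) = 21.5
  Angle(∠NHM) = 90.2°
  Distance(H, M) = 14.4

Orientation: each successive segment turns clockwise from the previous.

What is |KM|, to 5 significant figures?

3.0376

VN ⟂ NH, so NH runs at 154.40°; with |NH| = 21.5, H = (-20.037, 12.127). ∠NHM = 90.2° gives HM at 64.600° from the x-axis; with |HM| = 14.4, M = (-13.860, 25.135). Then |KM| = |M − K| = 3.0376.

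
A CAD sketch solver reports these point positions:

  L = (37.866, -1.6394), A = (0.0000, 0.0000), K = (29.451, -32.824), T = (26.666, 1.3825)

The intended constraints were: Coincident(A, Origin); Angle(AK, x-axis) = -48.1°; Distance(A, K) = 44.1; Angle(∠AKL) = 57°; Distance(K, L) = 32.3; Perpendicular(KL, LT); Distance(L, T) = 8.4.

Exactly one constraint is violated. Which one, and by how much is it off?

Distance(L, T) = 8.4 — off by 3.20.

A = (0.00, 0.00) ✓; AK at -48.10° ✓; |AK| = 44.10 ✓; ∠AKL = 57.00° ✓; |KL| = 32.30 ✓; ∠(KL, LT) = 90.00° ✓; |LT| = 11.60 ✗.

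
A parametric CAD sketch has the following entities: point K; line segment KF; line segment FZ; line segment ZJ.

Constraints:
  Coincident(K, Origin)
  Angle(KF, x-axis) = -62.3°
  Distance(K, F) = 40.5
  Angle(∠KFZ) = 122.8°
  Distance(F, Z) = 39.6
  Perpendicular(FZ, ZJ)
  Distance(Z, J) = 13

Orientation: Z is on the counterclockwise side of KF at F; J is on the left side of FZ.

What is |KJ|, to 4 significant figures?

65.04

K is at the origin; KF runs at -62.3° with length 40.5, so F = 40.5·(cos -62.3°, sin -62.3°) = (18.83, -35.86). ∠KFZ = 122.8°, so FZ runs at -62.3° + (180° − 122.8°) = -5.100° from the x-axis; with |FZ| = 39.6, Z = F + 39.6·(cos -5.100°, sin -5.100°) = (58.27, -39.38). FZ is perpendicular to ZJ; with |ZJ| = 13.0 on the left of FZ, J = Z + 13.0·(0.08889, 0.9960) = (59.42, -26.43). Then |KJ| = |J − K| = 65.04.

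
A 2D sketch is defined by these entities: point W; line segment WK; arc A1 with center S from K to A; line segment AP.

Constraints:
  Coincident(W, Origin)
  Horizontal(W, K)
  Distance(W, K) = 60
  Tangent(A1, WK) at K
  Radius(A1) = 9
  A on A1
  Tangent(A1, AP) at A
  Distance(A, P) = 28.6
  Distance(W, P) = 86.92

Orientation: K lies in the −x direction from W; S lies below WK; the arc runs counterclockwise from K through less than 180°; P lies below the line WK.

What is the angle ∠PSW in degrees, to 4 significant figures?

144.9°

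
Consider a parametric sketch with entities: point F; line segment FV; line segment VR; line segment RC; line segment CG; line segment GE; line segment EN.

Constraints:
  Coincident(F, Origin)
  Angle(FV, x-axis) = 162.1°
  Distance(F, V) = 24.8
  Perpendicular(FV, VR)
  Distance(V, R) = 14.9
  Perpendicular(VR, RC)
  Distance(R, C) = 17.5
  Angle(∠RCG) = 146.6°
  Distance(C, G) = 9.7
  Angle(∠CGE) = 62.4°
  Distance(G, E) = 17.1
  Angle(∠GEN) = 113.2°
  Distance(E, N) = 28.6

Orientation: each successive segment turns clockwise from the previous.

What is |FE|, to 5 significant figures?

14.215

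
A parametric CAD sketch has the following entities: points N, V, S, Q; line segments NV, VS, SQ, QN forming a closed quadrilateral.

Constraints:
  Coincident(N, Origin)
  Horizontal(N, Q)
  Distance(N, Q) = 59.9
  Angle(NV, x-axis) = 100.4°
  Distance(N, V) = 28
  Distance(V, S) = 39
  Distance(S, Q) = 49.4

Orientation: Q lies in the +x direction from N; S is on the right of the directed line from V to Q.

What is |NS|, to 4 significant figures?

13.68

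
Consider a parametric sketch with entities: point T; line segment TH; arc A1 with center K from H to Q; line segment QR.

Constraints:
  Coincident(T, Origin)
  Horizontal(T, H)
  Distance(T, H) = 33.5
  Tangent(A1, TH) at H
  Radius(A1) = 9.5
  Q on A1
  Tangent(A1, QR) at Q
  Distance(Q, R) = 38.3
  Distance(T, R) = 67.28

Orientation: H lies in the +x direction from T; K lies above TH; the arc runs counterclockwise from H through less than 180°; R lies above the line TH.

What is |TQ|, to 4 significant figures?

43.57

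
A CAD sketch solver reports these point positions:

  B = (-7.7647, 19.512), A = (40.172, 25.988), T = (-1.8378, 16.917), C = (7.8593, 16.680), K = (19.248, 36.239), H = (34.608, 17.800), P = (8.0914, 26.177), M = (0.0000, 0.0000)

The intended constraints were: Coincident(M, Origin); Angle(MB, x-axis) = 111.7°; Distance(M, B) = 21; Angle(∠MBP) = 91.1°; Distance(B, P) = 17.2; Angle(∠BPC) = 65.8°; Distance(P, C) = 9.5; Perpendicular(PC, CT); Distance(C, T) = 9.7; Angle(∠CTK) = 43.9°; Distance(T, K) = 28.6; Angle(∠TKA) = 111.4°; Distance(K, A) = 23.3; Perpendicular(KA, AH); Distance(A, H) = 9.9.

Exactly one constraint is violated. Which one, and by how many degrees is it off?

Perpendicular(KA, AH) — off by 8.10°.

M = (0.00, 0.00) ✓; MB at 111.7° ✓; |MB| = 21.00 ✓; ∠MBP = 91.10° ✓; |BP| = 17.20 ✓; ∠BPC = 65.80° ✓; |PC| = 9.500 ✓; ∠(PC, CT) = 90.00° ✓; |CT| = 9.700 ✓; ∠CTK = 43.90° ✓; |TK| = 28.60 ✓; ∠TKA = 111.4° ✓; |KA| = 23.30 ✓; ∠(KA, AH) = 98.10° ✗; |AH| = 9.900 ✓.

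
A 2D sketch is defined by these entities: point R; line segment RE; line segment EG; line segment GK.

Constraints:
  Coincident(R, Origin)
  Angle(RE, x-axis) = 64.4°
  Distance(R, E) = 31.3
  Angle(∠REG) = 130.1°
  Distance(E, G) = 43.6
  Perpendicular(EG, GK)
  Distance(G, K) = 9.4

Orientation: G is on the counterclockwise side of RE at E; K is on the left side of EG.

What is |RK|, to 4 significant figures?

65.40

∠REG = 130.1°, so EG runs at 64.4° + (180° − 130.1°) = 114.3° from the x-axis; with |EG| = 43.6, G = E + 43.6·(cos 114.3°, sin 114.3°) = (-4.418, 67.96). EG is perpendicular to GK; with |GK| = 9.4 on the left of EG, K = G + 9.4·(-0.9114, -0.4115) = (-12.98, 64.10). Then |RK| = |K − R| = 65.40.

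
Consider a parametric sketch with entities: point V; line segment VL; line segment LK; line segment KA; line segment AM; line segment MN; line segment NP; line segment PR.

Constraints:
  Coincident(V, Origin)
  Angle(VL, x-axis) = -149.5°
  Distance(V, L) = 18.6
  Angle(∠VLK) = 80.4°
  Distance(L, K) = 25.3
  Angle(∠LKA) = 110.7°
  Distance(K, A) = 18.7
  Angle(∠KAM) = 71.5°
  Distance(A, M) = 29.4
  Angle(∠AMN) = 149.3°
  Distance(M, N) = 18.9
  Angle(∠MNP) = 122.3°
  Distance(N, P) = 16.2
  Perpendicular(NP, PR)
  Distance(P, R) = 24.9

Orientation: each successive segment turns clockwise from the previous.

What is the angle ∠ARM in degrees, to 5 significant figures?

55.781°

∠MNP = 122.3° gives NP at -155.30° from the x-axis; with |NP| = 16.2, P = (-16.751, -25.936). NP ⟂ PR, so PR runs at 114.70°; with |PR| = 24.9, R = (-27.156, -3.3137). Then cos ∠ARM = RA·RM / (|RA||RM|), giving 55.781°.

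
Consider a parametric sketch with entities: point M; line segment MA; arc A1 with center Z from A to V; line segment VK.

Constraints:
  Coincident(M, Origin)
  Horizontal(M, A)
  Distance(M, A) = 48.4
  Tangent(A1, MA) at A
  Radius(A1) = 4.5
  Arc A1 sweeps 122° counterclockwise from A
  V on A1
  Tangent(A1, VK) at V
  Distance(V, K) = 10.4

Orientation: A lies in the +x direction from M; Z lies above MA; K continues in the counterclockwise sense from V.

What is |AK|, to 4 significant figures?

15.80

On A1, A sits at bearing -90° from Z; a 122° counterclockwise sweep puts V at bearing 32°, so V = Z + 4.5·(cos 32°, sin 32°) = (52.22, 6.885). The tangent condition forces ZV to be normal to VK, so VK runs along (−sin 32°, cos 32°); with |VK| = 10.4, K = (46.71, 15.70). Then |AK| = |K − A| = 15.80.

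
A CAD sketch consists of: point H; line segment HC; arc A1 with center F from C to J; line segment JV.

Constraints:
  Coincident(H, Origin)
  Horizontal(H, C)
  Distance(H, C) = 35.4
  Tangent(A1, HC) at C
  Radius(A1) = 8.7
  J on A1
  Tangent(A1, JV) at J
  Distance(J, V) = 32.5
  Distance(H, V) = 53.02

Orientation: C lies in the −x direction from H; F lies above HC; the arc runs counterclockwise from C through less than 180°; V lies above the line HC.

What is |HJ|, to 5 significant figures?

28.662

Checks: |FJ| = 8.700 ✓; ∠(FJ, JV) = 90.00° ✓; |JV| = 32.50 ✓; |HV| = 53.02 ✓.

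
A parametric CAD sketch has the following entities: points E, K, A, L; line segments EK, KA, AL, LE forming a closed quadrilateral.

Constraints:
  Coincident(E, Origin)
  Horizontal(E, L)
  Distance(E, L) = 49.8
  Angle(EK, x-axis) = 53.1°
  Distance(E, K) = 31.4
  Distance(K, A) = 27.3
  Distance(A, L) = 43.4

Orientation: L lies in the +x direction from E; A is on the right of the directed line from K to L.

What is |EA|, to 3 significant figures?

6.46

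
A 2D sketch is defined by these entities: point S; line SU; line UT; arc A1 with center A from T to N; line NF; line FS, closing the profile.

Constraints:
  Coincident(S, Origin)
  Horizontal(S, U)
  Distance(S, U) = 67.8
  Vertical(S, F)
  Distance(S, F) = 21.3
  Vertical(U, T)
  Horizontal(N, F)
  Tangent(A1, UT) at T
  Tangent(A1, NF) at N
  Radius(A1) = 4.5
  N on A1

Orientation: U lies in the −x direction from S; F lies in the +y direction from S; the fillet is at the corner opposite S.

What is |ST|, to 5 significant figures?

69.850

S is at the origin; S and U share the same y with |SU| = 67.8 and U on the −x side, so U = (-67.800, 0.0000). S and F share the same x with |SF| = 21.3 and F on the +y side, so F = (0.0000, 21.300). The virtual corner opposite S is at (-67.800, 21.300). Since A1 is tangent to UT there, AT ⟂ UT and since A1 is tangent to NF there, AN ⟂ NF, with radius 4.5, so the center A sits 4.5 in from both sides at A = (-63.300, 16.800). That places the tangent points at T = (-67.800, 16.800) on UT and N = (-63.300, 21.300) on NF. Then |ST| = |T − S| = 69.850.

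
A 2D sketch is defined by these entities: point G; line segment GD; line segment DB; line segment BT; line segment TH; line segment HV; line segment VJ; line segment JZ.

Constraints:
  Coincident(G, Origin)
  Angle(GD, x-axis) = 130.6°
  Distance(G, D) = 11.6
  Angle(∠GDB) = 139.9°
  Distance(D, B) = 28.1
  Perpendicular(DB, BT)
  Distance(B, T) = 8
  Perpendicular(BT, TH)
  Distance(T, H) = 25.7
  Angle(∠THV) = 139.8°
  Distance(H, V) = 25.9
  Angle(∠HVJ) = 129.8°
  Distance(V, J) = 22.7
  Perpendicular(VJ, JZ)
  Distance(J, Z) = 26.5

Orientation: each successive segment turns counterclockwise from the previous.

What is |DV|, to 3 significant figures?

19.4

G is at the origin; GD runs at 130.6° with length 11.6, so D = (-7.55, 8.81). ∠GDB = 139.9° gives DB at 171° from the x-axis; with |DB| = 28.1, B = (-35.3, 13.3). DB ⟂ BT, so BT runs at -99.3°; with |BT| = 8.0, T = (-36.6, 5.45). BT is perpendicular to TH, so TH runs at -9.30°; with |TH| = 25.7, H = (-11.2, 1.30). ∠THV = 139.8° gives HV at 30.9° from the x-axis; with |HV| = 25.9, V = (11.0, 14.6). Then |DV| = |V − D| = 19.4.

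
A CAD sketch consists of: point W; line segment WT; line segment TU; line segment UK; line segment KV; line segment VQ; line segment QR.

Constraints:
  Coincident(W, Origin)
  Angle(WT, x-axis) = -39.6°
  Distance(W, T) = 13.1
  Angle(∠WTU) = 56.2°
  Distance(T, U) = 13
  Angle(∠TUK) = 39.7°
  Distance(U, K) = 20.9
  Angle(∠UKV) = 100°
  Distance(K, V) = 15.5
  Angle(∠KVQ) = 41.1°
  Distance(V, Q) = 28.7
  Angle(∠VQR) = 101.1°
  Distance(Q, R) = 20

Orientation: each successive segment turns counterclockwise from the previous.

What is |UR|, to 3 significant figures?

23.0

W is at the origin; WT runs at -39.6° with length 13.1, so T = (10.1, -8.35). ∠WTU = 56.2° gives TU at 84.2° from the x-axis; with |TU| = 13.0, U = (11.4, 4.58). ∠TUK = 39.7° gives UK at -136° from the x-axis; with |UK| = 20.9, K = (-3.50, -10.1). ∠UKV = 100.0° gives KV at -55.5° from the x-axis; with |KV| = 15.5, V = (5.28, -22.8). ∠KVQ = 41.1° gives VQ at 83.4° from the x-axis; with |VQ| = 28.7, Q = (8.58, 5.67). ∠VQR = 101.1° gives QR at 162° from the x-axis; with |QR| = 20.0, R = (-10.5, 11.8). Then |UR| = |R − U| = 23.0.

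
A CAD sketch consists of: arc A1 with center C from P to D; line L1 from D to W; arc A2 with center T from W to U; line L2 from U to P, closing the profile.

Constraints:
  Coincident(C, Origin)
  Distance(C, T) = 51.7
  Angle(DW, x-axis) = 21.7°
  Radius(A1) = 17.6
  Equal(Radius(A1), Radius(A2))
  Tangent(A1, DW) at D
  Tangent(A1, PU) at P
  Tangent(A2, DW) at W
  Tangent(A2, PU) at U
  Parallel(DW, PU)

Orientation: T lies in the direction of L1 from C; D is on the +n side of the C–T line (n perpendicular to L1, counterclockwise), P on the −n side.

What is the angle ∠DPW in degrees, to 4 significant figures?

55.75°

The slot axis is L1's direction at 21.7°, so u = (cos 21.7°, sin 21.7°) = (0.9291, 0.3697) and n = (−sin 21.7°, cos 21.7°) = (-0.3697, 0.9291). C is at the origin and T lies 51.7 along u from C, so T = 51.7·u = (48.04, 19.12). Tangency of A1 to both parallel lines with radius 17.6 puts D and P at C ± 17.6·n: D = (-6.508, 16.35), P = (6.508, -16.35). Equal radii place W and U the same way about T: W = T + 17.6·n = (41.53, 35.47), U = T − 17.6·n = (54.54, 2.763). Then cos ∠DPW = PD·PW / (|PD||PW|), giving 55.75°.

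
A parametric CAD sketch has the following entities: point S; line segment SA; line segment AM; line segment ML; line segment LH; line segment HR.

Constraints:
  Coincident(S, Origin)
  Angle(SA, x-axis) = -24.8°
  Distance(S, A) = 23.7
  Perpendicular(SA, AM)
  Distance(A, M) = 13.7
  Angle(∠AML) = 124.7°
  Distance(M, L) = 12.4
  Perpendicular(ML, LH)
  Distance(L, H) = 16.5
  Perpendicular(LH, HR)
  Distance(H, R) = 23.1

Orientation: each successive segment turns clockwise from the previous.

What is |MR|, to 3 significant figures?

19.7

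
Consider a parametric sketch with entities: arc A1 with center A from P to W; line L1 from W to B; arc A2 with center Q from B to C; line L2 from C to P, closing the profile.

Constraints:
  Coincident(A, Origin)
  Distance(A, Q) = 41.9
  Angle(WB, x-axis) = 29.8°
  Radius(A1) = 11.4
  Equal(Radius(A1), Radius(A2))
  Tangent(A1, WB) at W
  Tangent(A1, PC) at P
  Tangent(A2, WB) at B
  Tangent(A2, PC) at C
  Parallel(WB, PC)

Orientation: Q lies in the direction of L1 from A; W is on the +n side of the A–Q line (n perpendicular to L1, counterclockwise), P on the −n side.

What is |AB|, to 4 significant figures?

43.42

The slot axis is L1's direction at 29.8°, so u = (cos 29.8°, sin 29.8°) = (0.8678, 0.4970) and n = (−sin 29.8°, cos 29.8°) = (-0.4970, 0.8678). A is at the origin and Q lies 41.9 along u from A, so Q = 41.9·u = (36.36, 20.82). Tangency of A1 to both parallel lines with radius 11.4 puts W and P at A ± 11.4·n: W = (-5.666, 9.893), P = (5.666, -9.893). Equal radii place B and C the same way about Q: B = Q + 11.4·n = (30.69, 30.72), C = Q − 11.4·n = (42.02, 10.93). Then |AB| = |B − A| = 43.42.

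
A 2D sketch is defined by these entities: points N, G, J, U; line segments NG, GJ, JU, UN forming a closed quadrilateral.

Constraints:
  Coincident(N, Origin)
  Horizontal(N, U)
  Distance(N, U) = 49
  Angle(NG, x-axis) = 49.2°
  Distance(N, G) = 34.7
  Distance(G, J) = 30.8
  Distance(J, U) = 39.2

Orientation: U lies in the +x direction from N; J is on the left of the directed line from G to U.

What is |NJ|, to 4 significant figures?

64.02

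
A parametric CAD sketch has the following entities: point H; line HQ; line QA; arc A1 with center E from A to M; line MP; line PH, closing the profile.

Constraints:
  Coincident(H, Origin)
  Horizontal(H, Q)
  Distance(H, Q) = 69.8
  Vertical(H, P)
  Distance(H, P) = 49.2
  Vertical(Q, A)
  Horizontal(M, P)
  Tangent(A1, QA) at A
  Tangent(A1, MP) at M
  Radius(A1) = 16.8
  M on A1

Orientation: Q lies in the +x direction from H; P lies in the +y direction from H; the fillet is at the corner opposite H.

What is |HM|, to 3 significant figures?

72.3

H is at the origin; HQ is horizontal with |HQ| = 69.8 and Q on the +x side, so Q = (69.8, 0.00). H and P share the same x with |HP| = 49.2 and P on the +y side, so P = (0.00, 49.2). The virtual corner opposite H is at (69.8, 49.2). The tangent condition forces EA to be normal to QA and A1 meets MP tangentially, so EM is at right angles to MP, with radius 16.8, so the center E sits 16.8 in from both sides at E = (53.0, 32.4). That places the tangent points at A = (69.8, 32.4) on QA and M = (53.0, 49.2) on MP. Then |HM| = |M − H| = 72.3.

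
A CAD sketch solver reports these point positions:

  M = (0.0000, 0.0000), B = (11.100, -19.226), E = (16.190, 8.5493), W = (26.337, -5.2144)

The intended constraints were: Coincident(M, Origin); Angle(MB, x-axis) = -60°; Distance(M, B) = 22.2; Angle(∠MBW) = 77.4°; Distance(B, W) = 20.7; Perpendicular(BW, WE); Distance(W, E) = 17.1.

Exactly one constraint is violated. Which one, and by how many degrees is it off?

Perpendicular(BW, WE) — off by 6.20°.

M = (0.00, 0.00) ✓; MB at -60.00° ✓; |MB| = 22.20 ✓; ∠MBW = 77.40° ✓; |BW| = 20.70 ✓; ∠(BW, WE) = 83.80° ✗; |WE| = 17.10 ✓.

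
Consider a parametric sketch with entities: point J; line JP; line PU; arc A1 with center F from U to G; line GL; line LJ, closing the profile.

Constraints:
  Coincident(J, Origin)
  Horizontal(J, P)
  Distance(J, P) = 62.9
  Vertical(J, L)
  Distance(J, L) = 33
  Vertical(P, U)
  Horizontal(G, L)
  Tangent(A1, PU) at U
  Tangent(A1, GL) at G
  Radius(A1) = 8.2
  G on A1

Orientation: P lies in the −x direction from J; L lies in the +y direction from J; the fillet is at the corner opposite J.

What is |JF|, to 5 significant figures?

60.059

J and L share the same x with |JL| = 33.0 and L on the +y side, so L = (0.0000, 33.000). The virtual corner opposite J is at (-62.900, 33.000). Since A1 is tangent to PU there, FU ⟂ PU and the tangent condition forces FG to be normal to GL, with radius 8.2, so the center F sits 8.2 in from both sides at F = (-54.700, 24.800). Then |JF| = |F − J| = 60.059.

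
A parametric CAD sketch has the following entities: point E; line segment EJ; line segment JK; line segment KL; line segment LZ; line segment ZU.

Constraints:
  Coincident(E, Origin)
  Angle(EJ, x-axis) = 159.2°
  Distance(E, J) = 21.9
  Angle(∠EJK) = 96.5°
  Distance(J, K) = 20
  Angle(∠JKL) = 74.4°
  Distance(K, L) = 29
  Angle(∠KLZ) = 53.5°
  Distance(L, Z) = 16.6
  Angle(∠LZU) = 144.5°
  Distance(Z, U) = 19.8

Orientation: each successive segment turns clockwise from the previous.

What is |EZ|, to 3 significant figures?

8.25

E is at the origin; EJ runs at 159.2° with length 21.9, so J = (-20.5, 7.78). ∠EJK = 96.5° gives JK at 75.7° from the x-axis; with |JK| = 20.0, K = (-15.5, 27.2). ∠JKL = 74.4° gives KL at -29.9° from the x-axis; with |KL| = 29.0, L = (9.61, 12.7). ∠KLZ = 53.5° gives LZ at -156° from the x-axis; with |LZ| = 16.6, Z = (-5.60, 6.06). Then |EZ| = |Z − E| = 8.25.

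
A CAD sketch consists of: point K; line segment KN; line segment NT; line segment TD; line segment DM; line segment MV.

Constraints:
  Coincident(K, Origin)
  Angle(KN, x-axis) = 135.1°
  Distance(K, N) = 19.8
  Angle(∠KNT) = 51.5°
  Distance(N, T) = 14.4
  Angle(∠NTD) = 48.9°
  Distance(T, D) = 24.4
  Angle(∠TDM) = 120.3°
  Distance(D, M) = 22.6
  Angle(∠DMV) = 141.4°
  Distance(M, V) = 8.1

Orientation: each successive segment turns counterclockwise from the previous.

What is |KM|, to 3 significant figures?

36.2

∠NTD = 48.9° gives TD at 34.7° from the x-axis; with |TD| = 24.4, D = (4.43, 13.6). ∠TDM = 120.3° gives DM at 94.4° from the x-axis; with |DM| = 22.6, M = (2.70, 36.1). Then |KM| = |M − K| = 36.2.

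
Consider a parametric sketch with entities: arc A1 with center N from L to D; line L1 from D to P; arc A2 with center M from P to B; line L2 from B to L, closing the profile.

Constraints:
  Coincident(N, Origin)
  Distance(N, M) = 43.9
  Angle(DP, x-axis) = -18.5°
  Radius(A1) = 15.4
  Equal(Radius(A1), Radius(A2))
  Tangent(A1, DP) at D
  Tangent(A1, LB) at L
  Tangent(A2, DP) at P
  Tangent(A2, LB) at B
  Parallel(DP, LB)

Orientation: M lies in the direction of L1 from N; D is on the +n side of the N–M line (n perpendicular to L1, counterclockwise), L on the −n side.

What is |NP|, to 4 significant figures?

46.52

The slot axis is L1's direction at -18.5°, so u = (cos -18.5°, sin -18.5°) = (0.9483, -0.3173) and n = (−sin -18.5°, cos -18.5°) = (0.3173, 0.9483). N is at the origin and M lies 43.9 along u from N, so M = 43.9·u = (41.63, -13.93). Tangency of A1 to both parallel lines with radius 15.4 puts D and L at N ± 15.4·n: D = (4.886, 14.60), L = (-4.886, -14.60). Equal radii place P and B the same way about M: P = M + 15.4·n = (46.52, 0.6745), B = M − 15.4·n = (36.74, -28.53). Then |NP| = |P − N| = 46.52.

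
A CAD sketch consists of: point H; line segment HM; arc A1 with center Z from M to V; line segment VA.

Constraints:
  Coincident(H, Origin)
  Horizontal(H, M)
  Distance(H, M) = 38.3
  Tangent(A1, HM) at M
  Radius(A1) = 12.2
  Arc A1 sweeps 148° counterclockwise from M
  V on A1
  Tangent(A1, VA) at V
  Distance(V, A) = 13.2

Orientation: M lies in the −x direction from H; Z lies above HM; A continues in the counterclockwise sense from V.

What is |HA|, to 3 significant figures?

52.2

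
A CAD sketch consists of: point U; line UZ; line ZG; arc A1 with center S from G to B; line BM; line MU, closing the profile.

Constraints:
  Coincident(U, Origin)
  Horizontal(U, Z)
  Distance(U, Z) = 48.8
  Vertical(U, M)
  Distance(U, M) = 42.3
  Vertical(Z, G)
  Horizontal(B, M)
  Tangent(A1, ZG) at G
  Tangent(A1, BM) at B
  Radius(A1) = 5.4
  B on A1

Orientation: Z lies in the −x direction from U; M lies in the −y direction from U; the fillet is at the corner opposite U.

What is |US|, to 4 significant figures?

56.97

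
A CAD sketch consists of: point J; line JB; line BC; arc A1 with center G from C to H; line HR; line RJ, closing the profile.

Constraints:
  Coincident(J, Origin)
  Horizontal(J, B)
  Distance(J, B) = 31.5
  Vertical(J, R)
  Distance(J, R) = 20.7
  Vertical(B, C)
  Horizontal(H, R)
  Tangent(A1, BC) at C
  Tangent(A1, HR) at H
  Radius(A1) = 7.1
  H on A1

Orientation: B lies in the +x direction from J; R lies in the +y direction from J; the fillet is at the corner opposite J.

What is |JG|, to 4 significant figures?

27.93

J is at the origin; J and B share the same y with |JB| = 31.5 and B on the +x side, so B = (31.50, 0.000). J and R share the same x with |JR| = 20.7 and R on the +y side, so R = (0.000, 20.70). The virtual corner opposite J is at (31.50, 20.70). A1 meets BC tangentially, so GC is at right angles to BC and tangency of A1 to HR means the radius GH is perpendicular to HR, with radius 7.1, so the center G sits 7.1 in from both sides at G = (24.40, 13.60). Then |JG| = |G − J| = 27.93.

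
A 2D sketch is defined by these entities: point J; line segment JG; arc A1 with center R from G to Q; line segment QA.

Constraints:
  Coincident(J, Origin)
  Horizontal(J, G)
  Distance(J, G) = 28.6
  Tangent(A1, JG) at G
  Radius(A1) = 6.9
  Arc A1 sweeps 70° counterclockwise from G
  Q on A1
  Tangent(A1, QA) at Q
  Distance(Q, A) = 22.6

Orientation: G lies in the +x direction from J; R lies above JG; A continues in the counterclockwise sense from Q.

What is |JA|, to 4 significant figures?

49.97

J is at the origin; JG is horizontal with |JG| = 28.6 and G on the +x side, so G = (28.60, 0.000). Since A1 is tangent to JG there, RG ⟂ JG, so R = G + (0, 6.9) = (28.60, 6.900). On A1, G sits at bearing -90° from R; a 70° counterclockwise sweep puts Q at bearing -20°, so Q = R + 6.9·(cos -20°, sin -20°) = (35.08, 4.540). Since A1 is tangent to QA there, RQ ⟂ QA, so QA runs along (−sin -20°, cos -20°); with |QA| = 22.6, A = (42.81, 25.78). Then |JA| = |A − J| = 49.97.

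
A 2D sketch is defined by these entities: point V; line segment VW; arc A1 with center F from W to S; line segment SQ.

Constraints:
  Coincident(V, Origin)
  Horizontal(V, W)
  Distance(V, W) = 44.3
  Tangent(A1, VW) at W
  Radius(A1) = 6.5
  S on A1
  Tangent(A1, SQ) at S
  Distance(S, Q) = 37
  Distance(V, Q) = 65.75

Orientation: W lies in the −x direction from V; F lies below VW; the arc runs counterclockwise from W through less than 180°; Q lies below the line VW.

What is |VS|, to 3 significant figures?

51.2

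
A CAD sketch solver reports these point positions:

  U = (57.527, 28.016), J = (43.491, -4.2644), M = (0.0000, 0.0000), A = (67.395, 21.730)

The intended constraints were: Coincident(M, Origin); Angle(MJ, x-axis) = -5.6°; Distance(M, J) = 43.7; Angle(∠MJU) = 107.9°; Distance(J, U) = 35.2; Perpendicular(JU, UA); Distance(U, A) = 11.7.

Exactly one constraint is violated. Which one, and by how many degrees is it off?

Perpendicular(JU, UA) — off by 9.00°.

M = (0.00, 0.00) ✓; MJ at -5.600° ✓; |MJ| = 43.70 ✓; ∠MJU = 107.9° ✓; |JU| = 35.20 ✓; ∠(JU, UA) = 99.00° ✗; |UA| = 11.70 ✓.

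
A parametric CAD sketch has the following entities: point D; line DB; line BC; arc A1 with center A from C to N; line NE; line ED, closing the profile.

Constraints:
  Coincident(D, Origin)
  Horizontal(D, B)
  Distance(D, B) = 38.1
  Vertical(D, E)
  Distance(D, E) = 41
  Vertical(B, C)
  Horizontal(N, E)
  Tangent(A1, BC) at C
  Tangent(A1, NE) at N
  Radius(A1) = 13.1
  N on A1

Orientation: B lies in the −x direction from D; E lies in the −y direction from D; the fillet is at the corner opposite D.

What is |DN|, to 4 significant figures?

48.02

The virtual corner opposite D is at (-38.10, -41.00). A1 meets BC tangentially, so AC is at right angles to BC and since A1 is tangent to NE there, AN ⟂ NE, with radius 13.1, so the center A sits 13.1 in from both sides at A = (-25.00, -27.90). That places the tangent points at C = (-38.10, -27.90) on BC and N = (-25.00, -41.00) on NE. Then |DN| = |N − D| = 48.02.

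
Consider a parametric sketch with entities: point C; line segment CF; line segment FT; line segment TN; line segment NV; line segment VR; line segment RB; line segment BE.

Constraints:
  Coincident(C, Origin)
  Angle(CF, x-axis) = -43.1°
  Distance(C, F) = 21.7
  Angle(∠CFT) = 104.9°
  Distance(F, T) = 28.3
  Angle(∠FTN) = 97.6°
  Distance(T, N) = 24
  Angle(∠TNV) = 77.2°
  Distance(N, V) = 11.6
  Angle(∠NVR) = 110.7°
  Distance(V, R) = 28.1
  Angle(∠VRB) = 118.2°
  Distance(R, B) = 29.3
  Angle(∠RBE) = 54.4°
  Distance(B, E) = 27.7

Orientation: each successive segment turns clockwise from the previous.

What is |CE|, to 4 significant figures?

46.74

C is at the origin; CF runs at -43.1° with length 21.7, so F = (15.84, -14.83). ∠CFT = 104.9° gives FT at -118.2° from the x-axis; with |FT| = 28.3, T = (2.471, -39.77). ∠FTN = 97.6° gives TN at 159.4° from the x-axis; with |TN| = 24.0, N = (-19.99, -31.32). ∠TNV = 77.2° gives NV at 56.60° from the x-axis; with |NV| = 11.6, V = (-13.61, -21.64). ∠NVR = 110.7° gives VR at -12.70° from the x-axis; with |VR| = 28.1, R = (13.80, -27.82). ∠VRB = 118.2° gives RB at -74.50° from the x-axis; with |RB| = 29.3, B = (21.63, -56.05). ∠RBE = 54.4° gives BE at 159.9° from the x-axis; with |BE| = 27.7, E = (-4.379, -46.53). Then |CE| = |E − C| = 46.74.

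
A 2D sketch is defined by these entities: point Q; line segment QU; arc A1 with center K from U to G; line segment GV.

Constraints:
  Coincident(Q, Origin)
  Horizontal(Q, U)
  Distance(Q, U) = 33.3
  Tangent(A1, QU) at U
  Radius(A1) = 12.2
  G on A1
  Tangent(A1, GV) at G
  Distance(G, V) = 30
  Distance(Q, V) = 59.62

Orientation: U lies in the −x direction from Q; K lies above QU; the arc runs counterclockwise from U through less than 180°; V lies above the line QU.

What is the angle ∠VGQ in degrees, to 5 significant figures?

164.39°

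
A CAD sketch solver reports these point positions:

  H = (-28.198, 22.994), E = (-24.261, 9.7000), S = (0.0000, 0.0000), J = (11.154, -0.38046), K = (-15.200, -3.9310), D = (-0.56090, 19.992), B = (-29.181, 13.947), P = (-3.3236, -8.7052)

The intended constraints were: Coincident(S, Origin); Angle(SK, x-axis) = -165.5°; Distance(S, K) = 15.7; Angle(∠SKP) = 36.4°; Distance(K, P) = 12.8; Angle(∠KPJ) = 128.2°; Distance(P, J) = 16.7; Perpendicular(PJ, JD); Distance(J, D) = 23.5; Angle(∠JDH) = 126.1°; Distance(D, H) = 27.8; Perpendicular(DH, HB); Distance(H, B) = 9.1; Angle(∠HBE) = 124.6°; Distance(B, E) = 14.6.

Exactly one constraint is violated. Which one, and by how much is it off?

Distance(B, E) = 14.6 — off by 8.10.

S = (0.00, 0.00) ✓; SK at -165.5° ✓; |SK| = 15.70 ✓; ∠SKP = 36.40° ✓; |KP| = 12.80 ✓; ∠KPJ = 128.2° ✓; |PJ| = 16.70 ✓; ∠(PJ, JD) = 90.00° ✓; |JD| = 23.50 ✓; ∠JDH = 126.1° ✓; |DH| = 27.80 ✓; ∠(DH, HB) = 90.00° ✓; |HB| = 9.100 ✓; ∠HBE = 124.6° ✓; |BE| = 6.499 ✗.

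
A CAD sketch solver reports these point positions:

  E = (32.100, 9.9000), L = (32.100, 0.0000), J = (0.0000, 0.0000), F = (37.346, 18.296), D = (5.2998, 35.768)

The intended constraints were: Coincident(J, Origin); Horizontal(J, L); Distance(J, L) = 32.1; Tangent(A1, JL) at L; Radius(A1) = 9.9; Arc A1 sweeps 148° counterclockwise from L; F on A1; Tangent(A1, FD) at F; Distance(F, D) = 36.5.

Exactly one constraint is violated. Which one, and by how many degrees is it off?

Tangent(A1, FD) at F — off by 3.40°.

J = (0.00, 0.00) ✓; J.y = 0.00, L.y = 0.00 ✓; |JL| = 32.10 ✓; ∠(EL, LJ) = 90.00° ✓; |EL| = 9.900 ✓; bearing(E→F) − bearing(E→L) = 148.0° ✓; |EF| = 9.900 ✓; ∠(EF, FD) = 86.60° ✗; |FD| = 36.50 ✓.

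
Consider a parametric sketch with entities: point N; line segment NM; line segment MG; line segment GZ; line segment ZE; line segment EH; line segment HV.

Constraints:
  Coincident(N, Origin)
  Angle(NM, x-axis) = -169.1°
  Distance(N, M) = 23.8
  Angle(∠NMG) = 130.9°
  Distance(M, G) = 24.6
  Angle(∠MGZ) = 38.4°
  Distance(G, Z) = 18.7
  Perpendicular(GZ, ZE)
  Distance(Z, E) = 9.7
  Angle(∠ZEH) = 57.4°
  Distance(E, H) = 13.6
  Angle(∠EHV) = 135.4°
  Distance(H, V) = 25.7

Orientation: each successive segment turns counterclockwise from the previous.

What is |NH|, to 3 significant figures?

36.4

N is at the origin; NM runs at -169.1° with length 23.8, so M = (-23.4, -4.50). ∠NMG = 130.9° gives MG at -120° from the x-axis; with |MG| = 24.6, G = (-35.7, -25.8). ∠MGZ = 38.4° gives GZ at 21.6° from the x-axis; with |GZ| = 18.7, Z = (-18.3, -18.9). The perpendicularity gives ZE at right angles to GZ, so ZE runs at 112°; with |ZE| = 9.7, E = (-21.9, -9.90). ∠ZEH = 57.4° gives EH at -126° from the x-axis; with |EH| = 13.6, H = (-29.8, -20.9). Then |NH| = |H − N| = 36.4.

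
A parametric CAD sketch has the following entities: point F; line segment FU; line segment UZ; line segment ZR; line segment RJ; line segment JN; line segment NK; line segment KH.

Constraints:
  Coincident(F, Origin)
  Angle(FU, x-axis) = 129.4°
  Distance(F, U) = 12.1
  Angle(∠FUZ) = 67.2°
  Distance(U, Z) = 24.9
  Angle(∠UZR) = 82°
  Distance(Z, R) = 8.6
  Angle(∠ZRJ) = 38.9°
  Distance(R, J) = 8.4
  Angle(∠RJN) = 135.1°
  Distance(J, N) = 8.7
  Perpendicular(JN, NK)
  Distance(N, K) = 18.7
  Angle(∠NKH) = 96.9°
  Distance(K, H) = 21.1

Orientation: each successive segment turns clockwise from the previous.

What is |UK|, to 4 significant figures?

39.72

∠RJN = 135.1° gives JN at 92.60° from the x-axis; with |JN| = 8.7, N = (10.88, 22.33). JN is perpendicular to NK, so NK runs at 2.600°; with |NK| = 18.7, K = (29.56, 23.17). Then |UK| = |K − U| = 39.72.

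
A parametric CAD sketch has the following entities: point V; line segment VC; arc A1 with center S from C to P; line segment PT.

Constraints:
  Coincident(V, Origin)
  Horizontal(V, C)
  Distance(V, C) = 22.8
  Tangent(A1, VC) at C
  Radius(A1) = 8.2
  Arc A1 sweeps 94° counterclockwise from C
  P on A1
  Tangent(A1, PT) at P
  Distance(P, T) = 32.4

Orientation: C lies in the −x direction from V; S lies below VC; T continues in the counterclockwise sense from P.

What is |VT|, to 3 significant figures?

50.1

V is at the origin; VC is horizontal with |VC| = 22.8 and C on the −x side, so C = (-22.8, 0.00). Since A1 is tangent to VC there, SC ⟂ VC, so S = C + (0, -8.2) = (-22.8, -8.20). On A1, C sits at bearing 90° from S; a 94° counterclockwise sweep puts P at bearing 184°, so P = S + 8.2·(cos 184°, sin 184°) = (-31.0, -8.77). Since A1 is tangent to PT there, SP ⟂ PT, so PT runs along (−sin 184°, cos 184°); with |PT| = 32.4, T = (-28.7, -41.1). Then |VT| = |T − V| = 50.1.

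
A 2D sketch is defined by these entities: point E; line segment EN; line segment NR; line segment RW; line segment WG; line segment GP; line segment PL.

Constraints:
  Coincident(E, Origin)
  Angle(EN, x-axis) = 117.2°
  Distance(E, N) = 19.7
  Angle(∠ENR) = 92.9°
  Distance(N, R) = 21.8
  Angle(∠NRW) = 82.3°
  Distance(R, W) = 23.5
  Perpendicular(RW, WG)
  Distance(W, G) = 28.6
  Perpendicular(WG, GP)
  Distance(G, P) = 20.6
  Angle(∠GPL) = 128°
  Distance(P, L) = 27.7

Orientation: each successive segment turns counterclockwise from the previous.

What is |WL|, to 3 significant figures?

38.3

The perpendicularity gives GP at right angles to WG, so GP runs at 122°; with |GP| = 20.6, P = (-3.08, 21.2). ∠GPL = 128.0° gives PL at 174° from the x-axis; with |PL| = 27.7, L = (-30.6, 24.1). Then |WL| = |L − W| = 38.3.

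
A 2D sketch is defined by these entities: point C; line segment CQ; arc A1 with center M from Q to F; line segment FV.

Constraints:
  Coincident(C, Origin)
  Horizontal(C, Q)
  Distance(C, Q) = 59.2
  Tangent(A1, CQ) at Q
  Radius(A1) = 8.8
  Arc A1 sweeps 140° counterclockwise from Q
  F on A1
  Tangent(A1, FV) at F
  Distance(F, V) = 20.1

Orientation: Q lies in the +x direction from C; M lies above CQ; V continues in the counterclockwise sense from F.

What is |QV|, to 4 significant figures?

30.08

C is at the origin; CQ is horizontal with |CQ| = 59.2 and Q on the +x side, so Q = (59.20, 0.000). Since A1 is tangent to CQ there, MQ ⟂ CQ, so M = Q + (0, 8.8) = (59.20, 8.800). On A1, Q sits at bearing -90° from M; a 140° counterclockwise sweep puts F at bearing 50°, so F = M + 8.8·(cos 50°, sin 50°) = (64.86, 15.54). Since A1 is tangent to FV there, MF ⟂ FV, so FV runs along (−sin 50°, cos 50°); with |FV| = 20.1, V = (49.46, 28.46). Then |QV| = |V − Q| = 30.08.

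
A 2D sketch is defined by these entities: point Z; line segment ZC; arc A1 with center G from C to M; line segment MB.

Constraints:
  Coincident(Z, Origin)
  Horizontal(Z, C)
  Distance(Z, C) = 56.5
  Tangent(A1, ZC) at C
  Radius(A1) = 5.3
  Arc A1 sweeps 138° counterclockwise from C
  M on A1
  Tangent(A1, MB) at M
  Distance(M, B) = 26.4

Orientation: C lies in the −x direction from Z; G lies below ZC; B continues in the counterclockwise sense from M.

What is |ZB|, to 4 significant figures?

48.56

On A1, C sits at bearing 90° from G; a 138° counterclockwise sweep puts M at bearing 228°, so M = G + 5.3·(cos 228°, sin 228°) = (-60.05, -9.239). Since A1 is tangent to MB there, GM ⟂ MB, so MB runs along (−sin 228°, cos 228°); with |MB| = 26.4, B = (-40.43, -26.90). Then |ZB| = |B − Z| = 48.56.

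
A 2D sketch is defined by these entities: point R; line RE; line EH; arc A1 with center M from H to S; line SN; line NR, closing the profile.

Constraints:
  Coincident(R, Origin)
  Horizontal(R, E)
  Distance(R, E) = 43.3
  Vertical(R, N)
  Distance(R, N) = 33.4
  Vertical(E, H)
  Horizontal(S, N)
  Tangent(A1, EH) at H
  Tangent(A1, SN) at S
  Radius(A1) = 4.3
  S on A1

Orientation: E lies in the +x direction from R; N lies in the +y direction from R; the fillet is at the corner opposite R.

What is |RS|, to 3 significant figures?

51.3

R is at the origin; R and E share the same y with |RE| = 43.3 and E on the +x side, so E = (43.3, 0.00). RN is vertical with |RN| = 33.4 and N on the +y side, so N = (0.00, 33.4). The virtual corner opposite R is at (43.3, 33.4). Since A1 is tangent to EH there, MH ⟂ EH and the tangent condition forces MS to be normal to SN, with radius 4.3, so the center M sits 4.3 in from both sides at M = (39.0, 29.1). That places the tangent points at H = (43.3, 29.1) on EH and S = (39.0, 33.4) on SN. Then |RS| = |S − R| = 51.3.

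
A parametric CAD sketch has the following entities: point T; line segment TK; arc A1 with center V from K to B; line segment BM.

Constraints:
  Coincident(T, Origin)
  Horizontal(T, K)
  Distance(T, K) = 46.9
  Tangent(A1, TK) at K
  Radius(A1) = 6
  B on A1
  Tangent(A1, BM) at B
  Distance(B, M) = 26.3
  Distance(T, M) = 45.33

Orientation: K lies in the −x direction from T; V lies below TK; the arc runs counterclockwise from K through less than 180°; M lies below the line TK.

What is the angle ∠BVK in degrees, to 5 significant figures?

131.00°

T is at the origin; TK is horizontal with |TK| = 46.9 and K on the −x side, so K = (-46.900, 0.0000). A1 meets TK tangentially, so VK is at right angles to TK, so V = K + (0, -6) = (-46.900, -6.0000). Since VB ⟂ BM (tangency), |VM| = √(6.0² + 26.3²) = 26.976 regardless of where B sits on A1. So M lies on both circle(T, 45.33) and circle(V, 26.976); the below-TK intersection is M = (-34.172, -29.784). B is the foot of the tangent from M: B = (-51.428, -9.9367).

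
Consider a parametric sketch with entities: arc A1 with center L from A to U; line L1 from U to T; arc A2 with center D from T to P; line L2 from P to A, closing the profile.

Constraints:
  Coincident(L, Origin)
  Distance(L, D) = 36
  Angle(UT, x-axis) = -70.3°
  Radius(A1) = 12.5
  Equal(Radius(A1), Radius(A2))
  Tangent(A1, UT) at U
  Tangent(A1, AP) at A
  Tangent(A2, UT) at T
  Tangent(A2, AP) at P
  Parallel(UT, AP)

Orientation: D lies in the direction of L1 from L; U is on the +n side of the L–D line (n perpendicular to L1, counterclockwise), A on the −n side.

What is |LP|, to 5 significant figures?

38.108

The slot axis is L1's direction at -70.3°, so u = (cos -70.3°, sin -70.3°) = (0.33710, -0.94147) and n = (−sin -70.3°, cos -70.3°) = (0.94147, 0.33710). L is at the origin and D lies 36.0 along u from L, so D = 36.0·u = (12.135, -33.893). Tangency of A1 to both parallel lines with radius 12.5 puts U and A at L ± 12.5·n: U = (11.768, 4.2137), A = (-11.768, -4.2137). Equal radii place T and P the same way about D: T = D + 12.5·n = (23.904, -29.679), P = D − 12.5·n = (0.36705, -38.107). Then |LP| = |P − L| = 38.108.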